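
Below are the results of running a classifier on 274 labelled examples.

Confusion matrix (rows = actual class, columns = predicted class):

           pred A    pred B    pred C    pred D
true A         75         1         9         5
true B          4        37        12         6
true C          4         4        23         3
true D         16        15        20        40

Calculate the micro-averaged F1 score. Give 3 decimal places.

0.639

Micro-averaging pools counts across classes: ΣTP=175, ΣFP=99, ΣFN=99.
Micro-F1 score = 2·TP/(2·TP+FP+FN) on pooled counts = 0.639 (equals overall accuracy in single-label multiclass).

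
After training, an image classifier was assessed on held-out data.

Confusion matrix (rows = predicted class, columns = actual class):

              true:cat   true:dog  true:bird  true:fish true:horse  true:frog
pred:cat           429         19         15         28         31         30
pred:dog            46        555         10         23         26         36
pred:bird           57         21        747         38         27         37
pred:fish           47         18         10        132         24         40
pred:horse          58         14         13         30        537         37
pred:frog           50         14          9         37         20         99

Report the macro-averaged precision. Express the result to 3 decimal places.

0.680

Per-class precision (TP/(TP+FP)):
  cat: TP=429, FP=19+15+28+31+30=123 → 429/552 = 0.7772
  dog: TP=555, FP=46+10+23+26+36=141 → 555/696 = 0.7974
  bird: TP=747, FP=57+21+38+27+37=180 → 747/927 = 0.8058
  fish: TP=132, FP=47+18+10+24+40=139 → 132/271 = 0.4871
  horse: TP=537, FP=58+14+13+30+37=152 → 537/689 = 0.7794
  frog: TP=99, FP=50+14+9+37+20=130 → 99/229 = 0.4323
Macro-precision = mean = (0.7772 + 0.7974 + 0.8058 + 0.4871 + 0.7794 + 0.4323) / 6 = 0.680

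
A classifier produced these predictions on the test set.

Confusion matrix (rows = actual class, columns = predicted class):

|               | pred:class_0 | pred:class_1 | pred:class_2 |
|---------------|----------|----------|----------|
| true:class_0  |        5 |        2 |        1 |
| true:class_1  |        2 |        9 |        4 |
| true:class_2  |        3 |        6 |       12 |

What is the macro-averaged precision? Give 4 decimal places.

Per-class precision (TP/(TP+FP)):
  class_0: TP=5, FP=2+3=5 → 5/10 = 0.50000
  class_1: TP=9, FP=2+6=8 → 9/17 = 0.52941
  class_2: TP=12, FP=1+4=5 → 12/17 = 0.70588
Macro-precision = mean = (0.50000 + 0.52941 + 0.70588) / 3 = 0.5784

0.5784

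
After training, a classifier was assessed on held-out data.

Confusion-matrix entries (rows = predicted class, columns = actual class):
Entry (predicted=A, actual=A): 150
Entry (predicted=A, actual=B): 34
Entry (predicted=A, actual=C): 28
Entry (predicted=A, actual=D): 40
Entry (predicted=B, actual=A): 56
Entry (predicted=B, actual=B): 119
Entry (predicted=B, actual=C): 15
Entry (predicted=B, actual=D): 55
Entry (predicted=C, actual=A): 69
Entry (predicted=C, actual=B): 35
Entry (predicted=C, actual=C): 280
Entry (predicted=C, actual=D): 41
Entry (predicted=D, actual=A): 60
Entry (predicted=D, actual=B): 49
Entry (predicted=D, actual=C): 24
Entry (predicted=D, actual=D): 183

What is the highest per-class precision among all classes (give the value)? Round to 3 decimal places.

0.659

Per-class precision (TP/(TP+FP)):
  A: TP=150, FP=34+28+40=102 → 150/252 = 0.5952
  B: TP=119, FP=56+15+55=126 → 119/245 = 0.4857
  C: TP=280, FP=69+35+41=145 → 280/425 = 0.6588
  D: TP=183, FP=60+49+24=133 → 183/316 = 0.5791
Highest is class 'C' with precision = 0.659.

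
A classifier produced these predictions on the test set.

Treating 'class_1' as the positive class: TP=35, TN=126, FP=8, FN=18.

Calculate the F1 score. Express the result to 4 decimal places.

Precision = TP/(TP+FP) = 35/43 = 0.8140
Recall = TP/(TP+FN) = 35/53 = 0.6604
F1 = 2·TP/(2·TP+FP+FN) = 70/96 = 0.7292

0.7292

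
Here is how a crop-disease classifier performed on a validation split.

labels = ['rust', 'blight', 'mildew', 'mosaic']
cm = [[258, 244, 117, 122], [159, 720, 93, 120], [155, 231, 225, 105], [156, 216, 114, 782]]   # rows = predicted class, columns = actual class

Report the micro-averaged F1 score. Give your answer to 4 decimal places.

Micro-averaging pools counts across classes: ΣTP=1985, ΣFP=1832, ΣFN=1832.
Micro-F1 score = 2·TP/(2·TP+FP+FN) on pooled counts = 0.5200 (equals overall accuracy in single-label multiclass).

0.5200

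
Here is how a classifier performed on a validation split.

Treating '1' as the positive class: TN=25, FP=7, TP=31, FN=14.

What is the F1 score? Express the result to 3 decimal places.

0.747

Precision = TP/(TP+FP) = 31/38 = 0.8158
Recall = TP/(TP+FN) = 31/45 = 0.6889
F1 = 2·TP/(2·TP+FP+FN) = 62/83 = 0.747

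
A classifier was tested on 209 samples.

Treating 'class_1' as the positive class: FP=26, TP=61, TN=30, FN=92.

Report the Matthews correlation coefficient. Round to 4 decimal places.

MCC = (TP·TN − FP·FN) / √((TP+FP)(TP+FN)(TN+FP)(TN+FN))
Numerator = 61·30 − 26·92 = -562
Denominator = √(87·153·56·122) = √90940752 = 9536.2861
MCC = -562 / 9536.2861 = -0.0589

-0.0589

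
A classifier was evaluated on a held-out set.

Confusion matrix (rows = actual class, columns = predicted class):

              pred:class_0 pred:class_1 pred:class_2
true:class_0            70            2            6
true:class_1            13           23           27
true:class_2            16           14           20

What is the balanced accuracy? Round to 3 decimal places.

Balanced accuracy = mean of per-class recall.
  class_0: recall = 70/78 = 0.8974
  class_1: recall = 23/63 = 0.3651
  class_2: recall = 20/50 = 0.4000
Mean = (0.8974 + 0.3651 + 0.4000) / 3 = 0.554

0.554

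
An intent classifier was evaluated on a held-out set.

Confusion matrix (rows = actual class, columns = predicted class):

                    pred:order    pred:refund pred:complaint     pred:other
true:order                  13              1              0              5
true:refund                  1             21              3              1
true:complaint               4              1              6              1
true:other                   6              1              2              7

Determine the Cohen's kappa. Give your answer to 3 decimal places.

Observed agreement pₒ = trace/N = 47/73 = 0.6438
Expected agreement pₑ = Σ (rowᵢ·colᵢ)/N² = (19·24 + 26·24 + 12·11 + 16·14)/73² = 0.2695
κ = (pₒ − pₑ)/(1 − pₑ) = (0.6438 − 0.2695)/(1 − 0.2695) = 0.512

0.512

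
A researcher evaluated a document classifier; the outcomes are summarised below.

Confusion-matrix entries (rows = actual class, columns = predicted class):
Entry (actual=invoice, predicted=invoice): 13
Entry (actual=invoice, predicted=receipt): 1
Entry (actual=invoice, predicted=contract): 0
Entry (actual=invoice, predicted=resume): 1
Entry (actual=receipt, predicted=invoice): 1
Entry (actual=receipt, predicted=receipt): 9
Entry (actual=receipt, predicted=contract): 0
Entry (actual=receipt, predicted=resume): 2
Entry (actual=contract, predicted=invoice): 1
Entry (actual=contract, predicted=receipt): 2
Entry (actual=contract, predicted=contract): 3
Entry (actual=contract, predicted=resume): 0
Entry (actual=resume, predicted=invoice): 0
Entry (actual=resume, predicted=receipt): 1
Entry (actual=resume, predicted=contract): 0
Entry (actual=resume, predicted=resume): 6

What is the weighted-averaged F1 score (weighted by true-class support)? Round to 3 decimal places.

Per-class F1 score (2·TP/(2·TP+FP+FN)):
  invoice: TP=13, FP=1+1+0=2, FN=1+0+1=2 → 26/30 = 0.8667
  receipt: TP=9, FP=1+2+1=4, FN=1+0+2=3 → 18/25 = 0.7200
  contract: TP=3, FP=0+0+0=0, FN=1+2+0=3 → 6/9 = 0.6667
  resume: TP=6, FP=1+2+0=3, FN=0+1+0=1 → 12/16 = 0.7500
Weighted-F1 score = Σ (supportᵢ/N)·F1 scoreᵢ with N=40: (15/40)·0.8667 + (12/40)·0.7200 + (6/40)·0.6667 + (7/40)·0.7500 = 0.772

0.772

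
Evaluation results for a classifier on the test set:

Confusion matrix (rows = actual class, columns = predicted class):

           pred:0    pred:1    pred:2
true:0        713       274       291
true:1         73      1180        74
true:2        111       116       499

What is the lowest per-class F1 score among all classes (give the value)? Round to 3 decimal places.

Per-class F1 score (2·TP/(2·TP+FP+FN)):
  0: TP=713, FP=73+111=184, FN=274+291=565 → 1426/2175 = 0.6556
  1: TP=1180, FP=274+116=390, FN=73+74=147 → 2360/2897 = 0.8146
  2: TP=499, FP=291+74=365, FN=111+116=227 → 998/1590 = 0.6277
Lowest is class '2' with F1 score = 0.628.

0.628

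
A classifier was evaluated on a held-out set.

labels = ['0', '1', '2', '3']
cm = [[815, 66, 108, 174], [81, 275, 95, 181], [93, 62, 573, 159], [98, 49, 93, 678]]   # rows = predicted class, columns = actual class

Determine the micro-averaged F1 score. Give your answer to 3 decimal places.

Micro-averaging pools counts across classes: ΣTP=2341, ΣFP=1259, ΣFN=1259.
Micro-F1 score = 2·TP/(2·TP+FP+FN) on pooled counts = 0.650 (equals overall accuracy in single-label multiclass).

0.650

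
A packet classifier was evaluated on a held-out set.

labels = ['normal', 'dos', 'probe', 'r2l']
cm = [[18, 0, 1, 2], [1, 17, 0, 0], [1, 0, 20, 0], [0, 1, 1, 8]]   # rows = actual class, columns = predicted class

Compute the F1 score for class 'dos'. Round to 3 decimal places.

0.944

Treat 'dos' as positive and all other classes as negative.
F1 score = 2·TP/(2·TP+FP+FN).
dos: TP=17, FP=0+0+1=1, FN=1+0+0=1 → 34/36 = 0.9444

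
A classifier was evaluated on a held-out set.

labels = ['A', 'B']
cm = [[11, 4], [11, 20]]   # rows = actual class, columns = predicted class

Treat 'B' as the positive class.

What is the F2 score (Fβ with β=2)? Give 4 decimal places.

0.6757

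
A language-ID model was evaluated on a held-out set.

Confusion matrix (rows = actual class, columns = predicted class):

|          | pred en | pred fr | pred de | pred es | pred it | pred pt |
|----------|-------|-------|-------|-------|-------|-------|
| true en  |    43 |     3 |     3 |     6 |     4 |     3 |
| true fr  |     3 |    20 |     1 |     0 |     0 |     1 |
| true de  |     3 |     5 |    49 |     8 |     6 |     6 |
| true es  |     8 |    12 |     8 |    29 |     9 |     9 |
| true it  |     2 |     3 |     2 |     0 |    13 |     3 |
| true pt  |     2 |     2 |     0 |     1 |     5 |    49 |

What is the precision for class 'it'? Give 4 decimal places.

Take TP from the diagonal, FP from the rest of the 'it' prediction marginal, FN from the rest of the 'it' actual marginal.
precision = TP/(TP+FP).
it: TP=13, FP=4+0+6+9+5=24 → 13/37 = 0.35135

0.3514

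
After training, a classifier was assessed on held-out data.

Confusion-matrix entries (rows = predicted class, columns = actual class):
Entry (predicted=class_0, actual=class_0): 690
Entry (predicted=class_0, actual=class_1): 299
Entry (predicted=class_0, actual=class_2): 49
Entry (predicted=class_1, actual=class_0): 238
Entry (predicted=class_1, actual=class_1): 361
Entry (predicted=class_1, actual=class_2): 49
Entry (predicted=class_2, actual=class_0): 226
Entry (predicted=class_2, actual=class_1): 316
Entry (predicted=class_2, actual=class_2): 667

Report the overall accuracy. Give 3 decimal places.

0.593

Accuracy = trace / total = (690+361+667=1718) / 2895 = 1718/2895 = 0.593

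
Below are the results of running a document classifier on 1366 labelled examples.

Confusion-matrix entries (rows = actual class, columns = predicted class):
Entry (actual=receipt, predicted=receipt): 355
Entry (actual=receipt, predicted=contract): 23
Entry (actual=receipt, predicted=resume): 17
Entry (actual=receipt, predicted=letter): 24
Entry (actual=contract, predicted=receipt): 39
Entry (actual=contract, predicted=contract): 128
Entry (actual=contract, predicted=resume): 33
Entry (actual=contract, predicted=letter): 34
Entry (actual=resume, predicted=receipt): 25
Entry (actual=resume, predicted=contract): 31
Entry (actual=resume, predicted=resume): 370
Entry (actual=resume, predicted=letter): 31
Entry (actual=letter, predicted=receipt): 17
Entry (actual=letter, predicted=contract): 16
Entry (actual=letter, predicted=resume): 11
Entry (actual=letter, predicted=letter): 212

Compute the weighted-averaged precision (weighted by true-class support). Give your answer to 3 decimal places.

0.780

Per-class precision (TP/(TP+FP)):
  receipt: TP=355, FP=39+25+17=81 → 355/436 = 0.8142
  contract: TP=128, FP=23+31+16=70 → 128/198 = 0.6465
  resume: TP=370, FP=17+33+11=61 → 370/431 = 0.8585
  letter: TP=212, FP=24+34+31=89 → 212/301 = 0.7043
Weighted-precision = Σ (supportᵢ/N)·precisionᵢ with N=1366: (419/1366)·0.8142 + (234/1366)·0.6465 + (457/1366)·0.8585 + (256/1366)·0.7043 = 0.780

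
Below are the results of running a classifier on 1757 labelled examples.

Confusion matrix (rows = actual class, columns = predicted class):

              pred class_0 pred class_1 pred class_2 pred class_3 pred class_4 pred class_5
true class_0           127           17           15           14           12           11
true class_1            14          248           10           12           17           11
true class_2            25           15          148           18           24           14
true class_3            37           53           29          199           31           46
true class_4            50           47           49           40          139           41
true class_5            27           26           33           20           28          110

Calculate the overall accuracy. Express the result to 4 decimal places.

Accuracy = trace / total = (127+248+148+199+139+110=971) / 1757 = 971/1757 = 0.5526

0.5526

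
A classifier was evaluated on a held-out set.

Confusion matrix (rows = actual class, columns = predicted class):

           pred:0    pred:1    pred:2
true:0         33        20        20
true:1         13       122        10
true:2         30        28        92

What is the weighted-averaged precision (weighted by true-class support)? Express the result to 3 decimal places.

0.676

Per-class precision (TP/(TP+FP)):
  0: TP=33, FP=13+30=43 → 33/76 = 0.4342
  1: TP=122, FP=20+28=48 → 122/170 = 0.7176
  2: TP=92, FP=20+10=30 → 92/122 = 0.7541
Weighted-precision = Σ (supportᵢ/N)·precisionᵢ with N=368: (73/368)·0.4342 + (145/368)·0.7176 + (150/368)·0.7541 = 0.676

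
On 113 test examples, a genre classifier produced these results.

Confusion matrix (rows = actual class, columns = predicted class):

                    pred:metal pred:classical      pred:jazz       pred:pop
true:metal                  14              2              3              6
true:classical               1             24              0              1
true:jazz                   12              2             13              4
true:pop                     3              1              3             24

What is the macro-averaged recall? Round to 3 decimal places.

Per-class recall (TP/(TP+FN)):
  metal: TP=14, FN=2+3+6=11 → 14/25 = 0.5600
  classical: TP=24, FN=1+0+1=2 → 24/26 = 0.9231
  jazz: TP=13, FN=12+2+4=18 → 13/31 = 0.4194
  pop: TP=24, FN=3+1+3=7 → 24/31 = 0.7742
Macro-recall = mean = (0.5600 + 0.9231 + 0.4194 + 0.7742) / 4 = 0.669

0.669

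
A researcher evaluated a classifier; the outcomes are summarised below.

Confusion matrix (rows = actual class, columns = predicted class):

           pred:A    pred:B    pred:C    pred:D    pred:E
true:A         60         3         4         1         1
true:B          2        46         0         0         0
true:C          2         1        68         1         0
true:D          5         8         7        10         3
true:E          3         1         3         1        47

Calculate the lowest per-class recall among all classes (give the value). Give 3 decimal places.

0.303

Per-class recall (TP/(TP+FN)):
  A: TP=60, FN=3+4+1+1=9 → 60/69 = 0.8696
  B: TP=46, FN=2+0+0+0=2 → 46/48 = 0.9583
  C: TP=68, FN=2+1+1+0=4 → 68/72 = 0.9444
  D: TP=10, FN=5+8+7+3=23 → 10/33 = 0.3030
  E: TP=47, FN=3+1+3+1=8 → 47/55 = 0.8545
Lowest is class 'D' with recall = 0.303.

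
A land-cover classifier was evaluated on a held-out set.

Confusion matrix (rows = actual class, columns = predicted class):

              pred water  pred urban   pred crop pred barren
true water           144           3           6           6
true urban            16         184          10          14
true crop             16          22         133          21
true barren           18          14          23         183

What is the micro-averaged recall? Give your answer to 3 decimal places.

Micro-averaging pools counts across classes: ΣTP=644, ΣFP=169, ΣFN=169.
Micro-recall = TP/(TP+FN) on pooled counts = 0.792 (equals overall accuracy in single-label multiclass).

0.792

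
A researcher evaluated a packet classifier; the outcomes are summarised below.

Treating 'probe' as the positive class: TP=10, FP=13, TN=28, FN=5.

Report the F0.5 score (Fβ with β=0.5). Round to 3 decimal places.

0.467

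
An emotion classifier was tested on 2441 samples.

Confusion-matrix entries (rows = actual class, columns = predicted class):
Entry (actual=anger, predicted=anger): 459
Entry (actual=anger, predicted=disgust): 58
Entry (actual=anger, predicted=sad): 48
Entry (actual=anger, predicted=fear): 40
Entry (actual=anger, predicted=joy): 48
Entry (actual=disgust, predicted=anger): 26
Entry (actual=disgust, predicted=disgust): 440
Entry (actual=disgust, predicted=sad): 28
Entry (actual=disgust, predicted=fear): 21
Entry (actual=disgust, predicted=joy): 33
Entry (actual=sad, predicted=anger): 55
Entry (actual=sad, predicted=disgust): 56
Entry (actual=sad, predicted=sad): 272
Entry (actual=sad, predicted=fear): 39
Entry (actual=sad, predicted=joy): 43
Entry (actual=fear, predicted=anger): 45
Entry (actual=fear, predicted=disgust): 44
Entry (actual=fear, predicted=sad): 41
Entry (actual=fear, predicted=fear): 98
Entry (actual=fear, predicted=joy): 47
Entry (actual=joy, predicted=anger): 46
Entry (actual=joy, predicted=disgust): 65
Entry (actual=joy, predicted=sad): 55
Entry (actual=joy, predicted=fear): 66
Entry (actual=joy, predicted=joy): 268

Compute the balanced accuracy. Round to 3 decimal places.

Balanced accuracy = mean of per-class recall.
  anger: recall = 459/653 = 0.7029
  disgust: recall = 440/548 = 0.8029
  sad: recall = 272/465 = 0.5849
  fear: recall = 98/275 = 0.3564
  joy: recall = 268/500 = 0.5360
Mean = (0.7029 + 0.8029 + 0.5849 + 0.3564 + 0.5360) / 5 = 0.597

0.597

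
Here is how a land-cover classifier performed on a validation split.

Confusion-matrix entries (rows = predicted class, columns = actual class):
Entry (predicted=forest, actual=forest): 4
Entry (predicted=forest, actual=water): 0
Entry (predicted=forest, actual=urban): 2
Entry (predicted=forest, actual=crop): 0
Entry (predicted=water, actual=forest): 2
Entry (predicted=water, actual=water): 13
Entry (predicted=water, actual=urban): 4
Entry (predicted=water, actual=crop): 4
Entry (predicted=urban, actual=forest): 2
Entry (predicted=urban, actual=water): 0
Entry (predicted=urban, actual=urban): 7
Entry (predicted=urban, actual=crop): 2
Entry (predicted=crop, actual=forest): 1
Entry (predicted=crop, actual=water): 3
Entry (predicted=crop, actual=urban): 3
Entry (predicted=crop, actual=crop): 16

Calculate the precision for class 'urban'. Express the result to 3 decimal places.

0.636

precision = TP/(TP+FP).
urban: TP=7, FP=2+0+2=4 → 7/11 = 0.6364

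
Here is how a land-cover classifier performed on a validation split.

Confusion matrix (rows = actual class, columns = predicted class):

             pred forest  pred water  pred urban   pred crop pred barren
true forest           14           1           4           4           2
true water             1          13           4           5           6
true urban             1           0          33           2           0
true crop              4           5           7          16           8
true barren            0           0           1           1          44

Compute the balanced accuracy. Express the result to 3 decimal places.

0.656

Balanced accuracy = mean of per-class recall.
  forest: recall = 14/25 = 0.5600
  water: recall = 13/29 = 0.4483
  urban: recall = 33/36 = 0.9167
  crop: recall = 16/40 = 0.4000
  barren: recall = 44/46 = 0.9565
Mean = (0.5600 + 0.4483 + 0.9167 + 0.4000 + 0.9565) / 5 = 0.656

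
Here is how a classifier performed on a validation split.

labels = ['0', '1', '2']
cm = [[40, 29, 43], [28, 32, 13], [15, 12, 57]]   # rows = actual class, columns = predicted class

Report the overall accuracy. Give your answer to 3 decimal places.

0.480

Accuracy = trace / total = (40+32+57=129) / 269 = 129/269 = 0.480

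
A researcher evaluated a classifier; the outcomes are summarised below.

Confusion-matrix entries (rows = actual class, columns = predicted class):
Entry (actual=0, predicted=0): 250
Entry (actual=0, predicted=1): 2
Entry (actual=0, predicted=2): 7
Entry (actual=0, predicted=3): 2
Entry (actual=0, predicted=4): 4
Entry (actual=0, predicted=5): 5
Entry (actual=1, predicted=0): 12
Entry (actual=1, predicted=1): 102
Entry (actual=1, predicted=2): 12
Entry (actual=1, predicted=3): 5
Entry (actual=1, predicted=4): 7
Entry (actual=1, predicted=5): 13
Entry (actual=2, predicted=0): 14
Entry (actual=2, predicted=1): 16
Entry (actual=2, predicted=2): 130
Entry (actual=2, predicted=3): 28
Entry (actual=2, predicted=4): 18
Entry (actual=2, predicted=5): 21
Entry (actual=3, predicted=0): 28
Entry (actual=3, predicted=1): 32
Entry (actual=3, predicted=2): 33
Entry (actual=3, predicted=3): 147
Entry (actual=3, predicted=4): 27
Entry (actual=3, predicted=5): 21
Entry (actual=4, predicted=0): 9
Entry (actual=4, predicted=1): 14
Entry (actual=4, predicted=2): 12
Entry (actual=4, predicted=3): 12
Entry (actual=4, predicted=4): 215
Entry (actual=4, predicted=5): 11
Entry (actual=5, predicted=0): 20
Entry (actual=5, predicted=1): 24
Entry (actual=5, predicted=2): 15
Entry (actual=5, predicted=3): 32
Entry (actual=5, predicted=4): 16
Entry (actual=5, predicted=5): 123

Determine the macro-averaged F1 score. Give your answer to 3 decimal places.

0.657

Per-class F1 score (2·TP/(2·TP+FP+FN)):
  0: TP=250, FP=12+14+28+9+20=83, FN=2+7+2+4+5=20 → 500/603 = 0.8292
  1: TP=102, FP=2+16+32+14+24=88, FN=12+12+5+7+13=49 → 204/341 = 0.5982
  2: TP=130, FP=7+12+33+12+15=79, FN=14+16+28+18+21=97 → 260/436 = 0.5963
  3: TP=147, FP=2+5+28+12+32=79, FN=28+32+33+27+21=141 → 294/514 = 0.5720
  4: TP=215, FP=4+7+18+27+16=72, FN=9+14+12+12+11=58 → 430/560 = 0.7679
  5: TP=123, FP=5+13+21+21+11=71, FN=20+24+15+32+16=107 → 246/424 = 0.5802
Macro-F1 score = mean = (0.8292 + 0.5982 + 0.5963 + 0.5720 + 0.7679 + 0.5802) / 6 = 0.657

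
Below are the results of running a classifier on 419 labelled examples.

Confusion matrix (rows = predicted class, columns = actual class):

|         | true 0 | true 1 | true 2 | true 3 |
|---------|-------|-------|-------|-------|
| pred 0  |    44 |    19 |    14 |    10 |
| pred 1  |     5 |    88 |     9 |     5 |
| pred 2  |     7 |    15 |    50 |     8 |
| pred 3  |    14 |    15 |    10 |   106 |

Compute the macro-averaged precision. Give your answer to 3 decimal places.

0.671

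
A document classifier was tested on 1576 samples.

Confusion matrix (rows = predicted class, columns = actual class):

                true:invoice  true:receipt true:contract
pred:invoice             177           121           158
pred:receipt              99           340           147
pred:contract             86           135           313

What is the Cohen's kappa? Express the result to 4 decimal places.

Observed agreement pₒ = trace/N = 830/1576 = 0.52665
Expected agreement pₑ = Σ (rowᵢ·colᵢ)/N² = (362·456 + 596·586 + 618·534)/1576² = 0.33994
κ = (pₒ − pₑ)/(1 − pₑ) = (0.52665 − 0.33994)/(1 − 0.33994) = 0.2829

0.2829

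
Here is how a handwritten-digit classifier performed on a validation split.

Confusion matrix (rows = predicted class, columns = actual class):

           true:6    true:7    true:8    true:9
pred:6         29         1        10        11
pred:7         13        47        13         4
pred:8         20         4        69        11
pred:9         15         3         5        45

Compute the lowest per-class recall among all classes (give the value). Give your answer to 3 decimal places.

0.377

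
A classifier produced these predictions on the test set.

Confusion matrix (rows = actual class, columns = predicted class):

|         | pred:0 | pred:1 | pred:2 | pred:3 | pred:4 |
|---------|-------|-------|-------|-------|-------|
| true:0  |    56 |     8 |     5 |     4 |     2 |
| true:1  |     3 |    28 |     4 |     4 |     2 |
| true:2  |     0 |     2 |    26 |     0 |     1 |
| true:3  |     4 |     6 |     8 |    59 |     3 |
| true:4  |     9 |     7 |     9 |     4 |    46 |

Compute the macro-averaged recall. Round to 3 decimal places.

Per-class recall (TP/(TP+FN)):
  0: TP=56, FN=8+5+4+2=19 → 56/75 = 0.7467
  1: TP=28, FN=3+4+4+2=13 → 28/41 = 0.6829
  2: TP=26, FN=0+2+0+1=3 → 26/29 = 0.8966
  3: TP=59, FN=4+6+8+3=21 → 59/80 = 0.7375
  4: TP=46, FN=9+7+9+4=29 → 46/75 = 0.6133
Macro-recall = mean = (0.7467 + 0.6829 + 0.8966 + 0.7375 + 0.6133) / 5 = 0.735

0.735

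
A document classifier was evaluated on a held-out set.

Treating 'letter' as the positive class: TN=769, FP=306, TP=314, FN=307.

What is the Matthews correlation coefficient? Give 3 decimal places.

MCC = (TP·TN − FP·FN) / √((TP+FP)(TP+FN)(TN+FP)(TN+FN))
Numerator = 314·769 − 306·307 = 147524
Denominator = √(620·621·1075·1076) = √445352634000 = 667347.4612
MCC = 147524 / 667347.4612 = 0.221

0.221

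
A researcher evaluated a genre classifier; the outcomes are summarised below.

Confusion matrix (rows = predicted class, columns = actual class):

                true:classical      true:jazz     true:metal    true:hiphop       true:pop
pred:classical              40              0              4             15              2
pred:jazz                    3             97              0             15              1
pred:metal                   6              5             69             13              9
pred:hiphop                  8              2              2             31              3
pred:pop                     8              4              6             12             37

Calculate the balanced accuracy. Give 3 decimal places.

0.687

Balanced accuracy = mean of per-class recall.
  classical: recall = 40/65 = 0.6154
  jazz: recall = 97/108 = 0.8981
  metal: recall = 69/81 = 0.8519
  hiphop: recall = 31/86 = 0.3605
  pop: recall = 37/52 = 0.7115
Mean = (0.6154 + 0.8981 + 0.8519 + 0.3605 + 0.7115) / 5 = 0.687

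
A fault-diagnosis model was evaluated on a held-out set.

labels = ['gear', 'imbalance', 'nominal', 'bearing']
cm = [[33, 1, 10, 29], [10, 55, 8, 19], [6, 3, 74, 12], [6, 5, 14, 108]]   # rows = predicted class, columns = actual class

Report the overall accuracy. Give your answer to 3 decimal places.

Accuracy = trace / total = (33+55+74+108=270) / 393 = 270/393 = 0.687

0.687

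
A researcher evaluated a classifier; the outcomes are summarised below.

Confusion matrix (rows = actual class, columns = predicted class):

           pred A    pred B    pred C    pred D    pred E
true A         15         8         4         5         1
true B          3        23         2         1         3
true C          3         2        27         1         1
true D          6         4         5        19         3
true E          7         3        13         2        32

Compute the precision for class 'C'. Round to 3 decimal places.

Treat 'C' as positive and all other classes as negative.
precision = TP/(TP+FP).
C: TP=27, FP=4+2+5+13=24 → 27/51 = 0.5294

0.529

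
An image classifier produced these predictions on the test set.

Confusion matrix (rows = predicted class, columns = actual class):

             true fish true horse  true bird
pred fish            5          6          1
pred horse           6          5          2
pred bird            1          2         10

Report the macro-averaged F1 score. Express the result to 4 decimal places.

0.5235

Per-class F1 score (2·TP/(2·TP+FP+FN)):
  fish: TP=5, FP=6+1=7, FN=6+1=7 → 10/24 = 0.41667
  horse: TP=5, FP=6+2=8, FN=6+2=8 → 10/26 = 0.38462
  bird: TP=10, FP=1+2=3, FN=1+2=3 → 20/26 = 0.76923
Macro-F1 score = mean = (0.41667 + 0.38462 + 0.76923) / 3 = 0.5235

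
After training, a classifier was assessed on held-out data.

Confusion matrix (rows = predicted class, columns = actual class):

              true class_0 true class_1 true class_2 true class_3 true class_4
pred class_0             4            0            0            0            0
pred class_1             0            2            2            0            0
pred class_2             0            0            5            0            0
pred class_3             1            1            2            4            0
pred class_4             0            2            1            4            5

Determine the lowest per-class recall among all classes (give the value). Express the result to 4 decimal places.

Per-class recall (TP/(TP+FN)):
  class_0: TP=4, FN=0+0+1+0=1 → 4/5 = 0.80000
  class_1: TP=2, FN=0+0+1+2=3 → 2/5 = 0.40000
  class_2: TP=5, FN=0+2+2+1=5 → 5/10 = 0.50000
  class_3: TP=4, FN=0+0+0+4=4 → 4/8 = 0.50000
  class_4: TP=5, FN=0+0+0+0=0 → 5/5 = 1.00000
Lowest is class 'class_1' with recall = 0.4000.

0.4000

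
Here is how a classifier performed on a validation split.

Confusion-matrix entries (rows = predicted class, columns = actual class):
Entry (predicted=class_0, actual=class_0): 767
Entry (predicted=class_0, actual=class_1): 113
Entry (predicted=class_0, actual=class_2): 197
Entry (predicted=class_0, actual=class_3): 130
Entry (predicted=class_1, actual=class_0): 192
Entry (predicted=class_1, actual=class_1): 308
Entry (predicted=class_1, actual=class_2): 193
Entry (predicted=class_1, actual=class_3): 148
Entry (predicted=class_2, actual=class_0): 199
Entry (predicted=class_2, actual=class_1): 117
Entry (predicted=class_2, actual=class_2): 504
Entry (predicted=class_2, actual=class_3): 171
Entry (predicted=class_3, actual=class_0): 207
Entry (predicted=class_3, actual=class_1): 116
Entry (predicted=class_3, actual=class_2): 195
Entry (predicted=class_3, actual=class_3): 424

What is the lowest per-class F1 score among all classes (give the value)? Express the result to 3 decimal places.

Per-class F1 score (2·TP/(2·TP+FP+FN)):
  class_0: TP=767, FP=113+197+130=440, FN=192+199+207=598 → 1534/2572 = 0.5964
  class_1: TP=308, FP=192+193+148=533, FN=113+117+116=346 → 616/1495 = 0.4120
  class_2: TP=504, FP=199+117+171=487, FN=197+193+195=585 → 1008/2080 = 0.4846
  class_3: TP=424, FP=207+116+195=518, FN=130+148+171=449 → 848/1815 = 0.4672
Lowest is class 'class_1' with F1 score = 0.412.

0.412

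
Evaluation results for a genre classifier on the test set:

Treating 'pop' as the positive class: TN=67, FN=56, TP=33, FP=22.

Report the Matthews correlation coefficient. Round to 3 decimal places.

MCC = (TP·TN − FP·FN) / √((TP+FP)(TP+FN)(TN+FP)(TN+FN))
Numerator = 33·67 − 22·56 = 979
Denominator = √(55·89·89·123) = √53585565 = 7320.2162
MCC = 979 / 7320.2162 = 0.134

0.134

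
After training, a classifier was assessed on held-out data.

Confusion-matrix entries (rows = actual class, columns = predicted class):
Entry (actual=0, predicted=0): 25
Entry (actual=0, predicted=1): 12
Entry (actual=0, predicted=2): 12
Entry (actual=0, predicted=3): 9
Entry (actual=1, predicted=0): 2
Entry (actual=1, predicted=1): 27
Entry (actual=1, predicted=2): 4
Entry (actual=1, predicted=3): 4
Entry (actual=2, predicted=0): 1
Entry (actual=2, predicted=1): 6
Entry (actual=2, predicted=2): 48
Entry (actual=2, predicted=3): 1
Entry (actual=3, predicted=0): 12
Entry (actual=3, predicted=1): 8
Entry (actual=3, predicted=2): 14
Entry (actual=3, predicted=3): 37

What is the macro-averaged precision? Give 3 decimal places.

Per-class precision (TP/(TP+FP)):
  0: TP=25, FP=2+1+12=15 → 25/40 = 0.6250
  1: TP=27, FP=12+6+8=26 → 27/53 = 0.5094
  2: TP=48, FP=12+4+14=30 → 48/78 = 0.6154
  3: TP=37, FP=9+4+1=14 → 37/51 = 0.7255
Macro-precision = mean = (0.6250 + 0.5094 + 0.6154 + 0.7255) / 4 = 0.619

0.619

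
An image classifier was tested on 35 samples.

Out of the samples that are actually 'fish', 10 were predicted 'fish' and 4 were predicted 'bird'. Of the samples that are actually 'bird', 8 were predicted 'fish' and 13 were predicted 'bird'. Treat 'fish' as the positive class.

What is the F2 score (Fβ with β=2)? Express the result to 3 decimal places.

Fβ = (1+β²)·TP / ((1+β²)·TP + β²·FN + FP), with β²=4
= 5·10 / (5·10 + 4·4 + 8) = 0.676

0.676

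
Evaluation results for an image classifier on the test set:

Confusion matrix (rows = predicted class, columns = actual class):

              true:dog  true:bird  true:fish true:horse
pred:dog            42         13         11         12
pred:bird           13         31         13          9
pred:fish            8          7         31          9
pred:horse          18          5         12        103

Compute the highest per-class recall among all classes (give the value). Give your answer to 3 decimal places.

Per-class recall (TP/(TP+FN)):
  dog: TP=42, FN=13+8+18=39 → 42/81 = 0.5185
  bird: TP=31, FN=13+7+5=25 → 31/56 = 0.5536
  fish: TP=31, FN=11+13+12=36 → 31/67 = 0.4627
  horse: TP=103, FN=12+9+9=30 → 103/133 = 0.7744
Highest is class 'horse' with recall = 0.774.

0.774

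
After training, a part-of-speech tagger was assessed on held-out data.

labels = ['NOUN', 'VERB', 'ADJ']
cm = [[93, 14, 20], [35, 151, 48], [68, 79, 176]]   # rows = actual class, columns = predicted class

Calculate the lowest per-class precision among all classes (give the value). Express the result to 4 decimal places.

0.4745

Per-class precision (TP/(TP+FP)):
  NOUN: TP=93, FP=35+68=103 → 93/196 = 0.47449
  VERB: TP=151, FP=14+79=93 → 151/244 = 0.61885
  ADJ: TP=176, FP=20+48=68 → 176/244 = 0.72131
Lowest is class 'NOUN' with precision = 0.4745.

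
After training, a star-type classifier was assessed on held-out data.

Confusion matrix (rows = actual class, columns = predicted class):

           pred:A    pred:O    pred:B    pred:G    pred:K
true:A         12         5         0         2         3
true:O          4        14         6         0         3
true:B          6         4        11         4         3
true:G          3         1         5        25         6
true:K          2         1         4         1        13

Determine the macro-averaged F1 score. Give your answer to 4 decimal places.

0.5321

Per-class F1 score (2·TP/(2·TP+FP+FN)):
  A: TP=12, FP=4+6+3+2=15, FN=5+0+2+3=10 → 24/49 = 0.48980
  O: TP=14, FP=5+4+1+1=11, FN=4+6+0+3=13 → 28/52 = 0.53846
  B: TP=11, FP=0+6+5+4=15, FN=6+4+4+3=17 → 22/54 = 0.40741
  G: TP=25, FP=2+0+4+1=7, FN=3+1+5+6=15 → 50/72 = 0.69444
  K: TP=13, FP=3+3+3+6=15, FN=2+1+4+1=8 → 26/49 = 0.53061
Macro-F1 score = mean = (0.48980 + 0.53846 + 0.40741 + 0.69444 + 0.53061) / 5 = 0.5321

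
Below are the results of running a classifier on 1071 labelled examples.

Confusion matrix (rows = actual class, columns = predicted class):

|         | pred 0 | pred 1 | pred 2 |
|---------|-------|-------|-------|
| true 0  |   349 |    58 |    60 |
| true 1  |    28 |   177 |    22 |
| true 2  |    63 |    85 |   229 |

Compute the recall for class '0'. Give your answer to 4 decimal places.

Take TP from the diagonal, FP from the rest of the '0' prediction marginal, FN from the rest of the '0' actual marginal.
recall = TP/(TP+FN).
0: TP=349, FN=58+60=118 → 349/467 = 0.74732

0.7473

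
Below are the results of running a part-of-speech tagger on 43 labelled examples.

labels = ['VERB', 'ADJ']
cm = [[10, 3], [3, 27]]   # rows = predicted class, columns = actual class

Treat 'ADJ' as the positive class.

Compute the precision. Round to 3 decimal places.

0.900

Precision = TP/(TP+FP) = 27/(27+3) = 27/30 = 0.900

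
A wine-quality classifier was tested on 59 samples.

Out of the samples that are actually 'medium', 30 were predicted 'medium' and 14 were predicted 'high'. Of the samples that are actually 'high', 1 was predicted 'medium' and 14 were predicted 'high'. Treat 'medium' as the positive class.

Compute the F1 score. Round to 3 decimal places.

0.800

Precision = TP/(TP+FP) = 30/31 = 0.9677
Recall = TP/(TP+FN) = 30/44 = 0.6818
F1 = 2·TP/(2·TP+FP+FN) = 60/75 = 0.800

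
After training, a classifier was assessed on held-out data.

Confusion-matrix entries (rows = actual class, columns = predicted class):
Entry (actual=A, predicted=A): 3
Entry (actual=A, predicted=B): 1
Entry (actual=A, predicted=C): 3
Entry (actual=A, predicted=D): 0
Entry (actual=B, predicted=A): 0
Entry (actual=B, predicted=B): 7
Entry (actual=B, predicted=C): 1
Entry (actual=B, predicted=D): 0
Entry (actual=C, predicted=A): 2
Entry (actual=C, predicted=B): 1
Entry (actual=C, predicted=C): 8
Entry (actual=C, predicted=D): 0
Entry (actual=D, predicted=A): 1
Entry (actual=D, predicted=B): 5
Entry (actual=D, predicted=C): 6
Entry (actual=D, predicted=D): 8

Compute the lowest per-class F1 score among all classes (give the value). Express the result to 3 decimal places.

0.462

Per-class F1 score (2·TP/(2·TP+FP+FN)):
  A: TP=3, FP=0+2+1=3, FN=1+3+0=4 → 6/13 = 0.4615
  B: TP=7, FP=1+1+5=7, FN=0+1+0=1 → 14/22 = 0.6364
  C: TP=8, FP=3+1+6=10, FN=2+1+0=3 → 16/29 = 0.5517
  D: TP=8, FP=0+0+0=0, FN=1+5+6=12 → 16/28 = 0.5714
Lowest is class 'A' with F1 score = 0.462.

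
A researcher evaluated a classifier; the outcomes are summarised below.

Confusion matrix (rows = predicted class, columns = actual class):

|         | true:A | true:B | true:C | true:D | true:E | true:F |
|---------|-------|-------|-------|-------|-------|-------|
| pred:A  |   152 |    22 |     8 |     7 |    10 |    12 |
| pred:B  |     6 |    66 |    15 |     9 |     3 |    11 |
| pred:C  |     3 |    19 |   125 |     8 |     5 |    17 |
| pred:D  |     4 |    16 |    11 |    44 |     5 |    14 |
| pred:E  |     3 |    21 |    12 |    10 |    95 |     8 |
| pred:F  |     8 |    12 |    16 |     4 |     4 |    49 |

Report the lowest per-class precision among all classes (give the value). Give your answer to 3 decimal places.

Per-class precision (TP/(TP+FP)):
  A: TP=152, FP=22+8+7+10+12=59 → 152/211 = 0.7204
  B: TP=66, FP=6+15+9+3+11=44 → 66/110 = 0.6000
  C: TP=125, FP=3+19+8+5+17=52 → 125/177 = 0.7062
  D: TP=44, FP=4+16+11+5+14=50 → 44/94 = 0.4681
  E: TP=95, FP=3+21+12+10+8=54 → 95/149 = 0.6376
  F: TP=49, FP=8+12+16+4+4=44 → 49/93 = 0.5269
Lowest is class 'D' with precision = 0.468.

0.468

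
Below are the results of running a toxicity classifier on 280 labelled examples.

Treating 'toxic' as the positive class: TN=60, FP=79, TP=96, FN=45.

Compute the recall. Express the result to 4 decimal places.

Recall = TP/(TP+FN) = 96/(96+45) = 96/141 = 0.6809

0.6809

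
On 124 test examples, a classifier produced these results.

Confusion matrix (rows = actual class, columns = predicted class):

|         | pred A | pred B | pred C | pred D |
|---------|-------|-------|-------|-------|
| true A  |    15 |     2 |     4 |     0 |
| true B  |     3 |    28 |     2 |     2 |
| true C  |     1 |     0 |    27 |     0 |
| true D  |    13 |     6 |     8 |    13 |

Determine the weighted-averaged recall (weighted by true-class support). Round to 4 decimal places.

0.6694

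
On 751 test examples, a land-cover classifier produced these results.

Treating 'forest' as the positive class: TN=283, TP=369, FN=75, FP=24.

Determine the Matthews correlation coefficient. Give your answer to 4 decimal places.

0.7411

MCC = (TP·TN − FP·FN) / √((TP+FP)(TP+FN)(TN+FP)(TN+FN))
Numerator = 369·283 − 24·75 = 102627
Denominator = √(393·444·307·358) = √19177717752 = 138483.6371
MCC = 102627 / 138483.6371 = 0.7411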